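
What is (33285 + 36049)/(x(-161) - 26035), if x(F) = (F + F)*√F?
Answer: -1805110690/694514349 + 22325548*I*√161/694514349 ≈ -2.5991 + 0.40788*I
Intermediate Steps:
x(F) = 2*F^(3/2) (x(F) = (2*F)*√F = 2*F^(3/2))
(33285 + 36049)/(x(-161) - 26035) = (33285 + 36049)/(2*(-161)^(3/2) - 26035) = 69334/(2*(-161*I*√161) - 26035) = 69334/(-322*I*√161 - 26035) = 69334/(-26035 - 322*I*√161)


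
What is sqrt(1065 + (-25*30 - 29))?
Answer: sqrt(286) ≈ 16.912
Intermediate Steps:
sqrt(1065 + (-25*30 - 29)) = sqrt(1065 + (-750 - 29)) = sqrt(1065 - 779) = sqrt(286)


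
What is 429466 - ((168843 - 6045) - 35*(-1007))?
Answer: 231423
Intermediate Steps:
429466 - ((168843 - 6045) - 35*(-1007)) = 429466 - (162798 + 35245) = 429466 - 1*198043 = 429466 - 198043 = 231423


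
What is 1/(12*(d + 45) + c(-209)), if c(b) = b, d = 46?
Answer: 1/883 ≈ 0.0011325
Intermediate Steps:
1/(12*(d + 45) + c(-209)) = 1/(12*(46 + 45) - 209) = 1/(12*91 - 209) = 1/(1092 - 209) = 1/883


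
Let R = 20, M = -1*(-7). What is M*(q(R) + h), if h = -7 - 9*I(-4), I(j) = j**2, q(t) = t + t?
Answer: -777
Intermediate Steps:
M = 7
q(t) = 2*t
h = -151 (h = -7 - 9*(-4)**2 = -7 - 9*16 = -7 - 144 = -151)
M*(q(R) + h) = 7*(2*20 - 151) = 7*(40 - 151) = 7*(-111) = -777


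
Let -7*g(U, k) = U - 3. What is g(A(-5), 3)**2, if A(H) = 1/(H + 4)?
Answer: 16/49 ≈ 0.32653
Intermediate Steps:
A(H) = 1/(4 + H)
g(U, k) = 3/7 - U/7 (g(U, k) = -(U - 3)/7 = -(-3 + U)/7 = 3/7 - U/7)
g(A(-5), 3)**2 = (3/7 - 1/(7*(4 - 5)))**2 = (3/7 - 1/7/(-1))**2 = (3/7 - 1/7*(-1))**2 = (3/7 + 1/7)**2 = (4/7)**2 = 16/49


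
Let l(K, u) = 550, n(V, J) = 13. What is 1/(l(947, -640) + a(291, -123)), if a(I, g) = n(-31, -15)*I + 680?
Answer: 1/5013 ≈ 0.00019948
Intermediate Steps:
a(I, g) = 680 + 13*I (a(I, g) = 13*I + 680 = 680 + 13*I)
1/(l(947, -640) + a(291, -123)) = 1/(550 + (680 + 13*291)) = 1/(550 + (680 + 3783)) = 1/(550 + 4463) = 1/5013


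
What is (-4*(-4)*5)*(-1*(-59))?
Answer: 4720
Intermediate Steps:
(-4*(-4)*5)*(-1*(-59)) = (16*5)*59 = 80*59 = 4720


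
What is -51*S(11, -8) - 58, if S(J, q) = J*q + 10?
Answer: 3920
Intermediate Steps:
S(J, q) = 10 + J*q
-51*S(11, -8) - 58 = -51*(10 + 11*(-8)) - 58 = -51*(10 - 88) - 58 = -51*(-78) - 58 = 3978 - 58 = 3920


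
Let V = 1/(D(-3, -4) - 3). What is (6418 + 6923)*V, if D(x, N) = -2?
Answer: -13341/5 ≈ -2668.2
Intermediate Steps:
V = -⅕ (V = 1/(-2 - 3) = 1/(-5) = -⅕ ≈ -0.20000)
(6418 + 6923)*V = (6418 + 6923)*(-⅕) = 13341*(-⅕) = -13341/5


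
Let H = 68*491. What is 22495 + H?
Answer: 55883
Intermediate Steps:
H = 33388
22495 + H = 22495 + 33388 = 55883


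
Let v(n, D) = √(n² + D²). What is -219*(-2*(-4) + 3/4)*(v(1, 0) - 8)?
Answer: 53655/4 ≈ 13414.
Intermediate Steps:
v(n, D) = √(D² + n²)
-219*(-2*(-4) + 3/4)*(v(1, 0) - 8) = -219*(-2*(-4) + 3/4)*(√(0² + 1²) - 8) = -219*(8 + 3*(¼))*(√(0 + 1) - 8) = -219*(8 + ¾)*(√1 - 8) = -7665*(1 - 8)/4 = -7665*(-7)/4 = -219*(-245/4) = 53655/4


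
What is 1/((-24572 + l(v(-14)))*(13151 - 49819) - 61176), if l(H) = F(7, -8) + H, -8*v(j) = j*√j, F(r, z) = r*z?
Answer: I/(64169*√14 + 902998328*I) ≈ 1.1074e-9 + 2.9445e-13*I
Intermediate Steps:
v(j) = -j^(3/2)/8 (v(j) = -j*√j/8 = -j^(3/2)/8)
l(H) = -56 + H (l(H) = 7*(-8) + H = -56 + H)
1/((-24572 + l(v(-14)))*(13151 - 49819) - 61176) = 1/((-24572 + (-56 - (-7)*I*√14/4))*(13151 - 49819) - 61176) = 1/((-24572 + (-56 - (-7)*I*√14/4))*(-36668) - 61176) = 1/((-24572 + (-56 + 7*I*√14/4))*(-36668) - 61176) = 1/((-24628 + 7*I*√14/4)*(-36668) - 61176) = 1/((903059504 - 64169*I*√14) - 61176) = 1/(902998328 - 64169*I*√14)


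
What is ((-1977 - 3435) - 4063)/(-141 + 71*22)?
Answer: -9475/1421 ≈ -6.6678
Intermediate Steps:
((-1977 - 3435) - 4063)/(-141 + 71*22) = (-5412 - 4063)/(-141 + 1562) = -9475/1421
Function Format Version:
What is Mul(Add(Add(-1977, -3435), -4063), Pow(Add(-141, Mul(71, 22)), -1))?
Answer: Rational(-9475, 1421) ≈ -6.6678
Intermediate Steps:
Mul(Add(Add(-1977, -3435), -4063), Pow(Add(-141, Mul(71, 22)), -1)) = Mul(Add(-5412, -4063), Pow(Add(-141, 1562), -1)) = Mul(-9475, Pow(1421, -1)) = Mul(-9475, Rational(1, 1421)) = Rational(-9475, 1421)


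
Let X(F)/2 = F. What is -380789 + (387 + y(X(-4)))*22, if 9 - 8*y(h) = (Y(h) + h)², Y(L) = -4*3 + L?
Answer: -1497625/4 ≈ -3.7441e+5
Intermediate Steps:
Y(L) = -12 + L
X(F) = 2*F
y(h) = 9/8 - (-12 + 2*h)²/8 (y(h) = 9/8 - ((-12 + h) + h)²/8 = 9/8 - (-12 + 2*h)²/8)
-380789 + (387 + y(X(-4)))*22 = -380789 + (387 + (9/8 - (-6 + 2*(-4))²/2))*22 = -380789 + (387 + (9/8 - (-6 - 8)²/2))*22 = -380789 + (387 + (9/8 - ½*(-14)²))*22 = -380789 + (387 + (9/8 - ½*196))*22 = -380789 + (387 + (9/8 - 98))*22 = -380789 + (387 - 775/8)*22 = -380789 + (2321/8)*22 = -380789 + 25531/4 = -1497625/4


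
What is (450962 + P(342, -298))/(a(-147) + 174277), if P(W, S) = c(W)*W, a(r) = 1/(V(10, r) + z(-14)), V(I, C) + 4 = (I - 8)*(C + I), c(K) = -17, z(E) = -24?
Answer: 134434696/52631653 ≈ 2.5543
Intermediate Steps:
V(I, C) = -4 + (-8 + I)*(C + I) (V(I, C) = -4 + (I - 8)*(C + I) = -4 + (-8 + I)*(C + I))
a(r) = 1/(-8 + 2*r) (a(r) = 1/((-4 + 10² - 8*r - 8*10 + r*10) - 24) = 1/((-4 + 100 - 8*r - 80 + 10*r) - 24) = 1/((16 + 2*r) - 24) = 1/(-8 + 2*r))
P(W, S) = -17*W
(450962 + P(342, -298))/(a(-147) + 174277) = (450962 - 17*342)/(1/(2*(-4 - 147)) + 174277) = (450962 - 5814)/((½)/(-151) + 174277) = 445148/((½)*(-1/151) + 174277) = 445148/(-1/302 + 174277) = 445148/(52631653/302) = 445148*(302/52631653) = 134434696/52631653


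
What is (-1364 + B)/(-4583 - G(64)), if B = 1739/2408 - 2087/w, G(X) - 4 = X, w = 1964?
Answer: 1613097917/5499007528 ≈ 0.29334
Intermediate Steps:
G(X) = 4 + X
B = -402525/1182328 (B = 1739/2408 - 2087/1964 = -402525/1182328 ≈ -0.34045)
(-1364 + B)/(-4583 - G(64)) = (-1364 - 402525/1182328)/(-4583 - (4 + 64)) = -1613097917/(1182328*(-4583 - 1*68)) = -1613097917/(1182328*(-4583 - 68)) = -1613097917/1182328/(-4651) = -1613097917/1182328*(-1/4651) = 1613097917/5499007528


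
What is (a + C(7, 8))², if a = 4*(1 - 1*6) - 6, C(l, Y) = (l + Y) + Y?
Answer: 9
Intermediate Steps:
C(l, Y) = l + 2*Y (C(l, Y) = (Y + l) + Y = l + 2*Y)
a = -26 (a = 4*(1 - 6) - 6 = 4*(-5) - 6 = -20 - 6 = -26)
(a + C(7, 8))² = (-26 + (7 + 2*8))² = (-26 + (7 + 16))² = (-26 + 23)² = (-3)² = 9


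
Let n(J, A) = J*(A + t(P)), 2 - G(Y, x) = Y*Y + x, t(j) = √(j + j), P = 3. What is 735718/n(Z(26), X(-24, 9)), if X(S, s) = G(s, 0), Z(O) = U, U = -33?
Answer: 58121722/205755 + 735718*√6/205755 ≈ 291.24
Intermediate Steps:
Z(O) = -33
t(j) = √2*√j (t(j) = √(2*j) = √2*√j)
G(Y, x) = 2 - x - Y² (G(Y, x) = 2 - (Y*Y + x) = 2 - (Y² + x) = 2 - (x + Y²) = 2 + (-x - Y²) = 2 - x - Y²)
X(S, s) = 2 - s² (X(S, s) = 2 - 1*0 - s² = 2 + 0 - s² = 2 - s²)
n(J, A) = J*(A + √6) (n(J, A) = J*(A + √2*√3) = J*(A + √6))
735718/n(Z(26), X(-24, 9)) = 735718/((-33*((2 - 1*9²) + √6))) = 735718/((-33*((2 - 1*81) + √6))) = 735718/((-33*((2 - 81) + √6))) = 735718/((-33*(-79 + √6))) = 735718/(2607 - 33*√6)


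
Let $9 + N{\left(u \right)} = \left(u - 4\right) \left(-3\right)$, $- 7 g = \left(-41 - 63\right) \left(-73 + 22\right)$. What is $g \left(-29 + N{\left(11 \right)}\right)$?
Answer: $\frac{312936}{7} \approx 44705.0$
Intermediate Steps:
$g = - \frac{5304}{7}$ ($g = - \frac{\left(-41 - 63\right) \left(-73 + 22\right)}{7} = - \frac{\left(-104\right) \left(-51\right)}{7} = \left(- \frac{1}{7}\right) 5304 = - \frac{5304}{7} \approx -757.71$)
$N{\left(u \right)} = 3 - 3 u$ ($N{\left(u \right)} = -9 + \left(u - 4\right) \left(-3\right) = -9 + \left(-4 + u\right) \left(-3\right) = -9 - \left(-12 + 3 u\right) = 3 - 3 u$)
$g \left(-29 + N{\left(11 \right)}\right) = - \frac{5304 \left(-29 + \left(3 - 33\right)\right)}{7} = - \frac{5304 \left(-29 - 30\right)}{7} = \left(- \frac{5304}{7}\right) \left(-59\right) = \frac{312936}{7}$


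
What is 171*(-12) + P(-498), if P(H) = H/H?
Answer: -2051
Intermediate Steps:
P(H) = 1
171*(-12) + P(-498) = 171*(-12) + 1 = -2052 + 1 = -2051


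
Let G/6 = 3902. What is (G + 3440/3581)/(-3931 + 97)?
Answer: -41920906/6864777 ≈ -6.1067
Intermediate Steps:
G = 23412 (G = 6*3902 = 23412)
(G + 3440/3581)/(-3931 + 97) = (23412 + 3440/3581)/(-3931 + 97) = (23412 + 3440*(1/3581))/(-3834) = (23412 + 3440/3581)*(-1/3834) = (83841812/3581)*(-1/3834) = -41920906/6864777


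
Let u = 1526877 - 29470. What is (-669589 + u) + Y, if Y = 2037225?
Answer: 2865043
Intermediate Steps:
u = 1497407
(-669589 + u) + Y = (-669589 + 1497407) + 2037225 = 827818 + 2037225 = 2865043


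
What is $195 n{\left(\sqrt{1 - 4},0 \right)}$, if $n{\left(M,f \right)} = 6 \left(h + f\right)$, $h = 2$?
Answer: $2340$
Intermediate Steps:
$n{\left(M,f \right)} = 12 + 6 f$ ($n{\left(M,f \right)} = 6 \left(2 + f\right) = 12 + 6 f$)
$195 n{\left(\sqrt{1 - 4},0 \right)} = 195 \left(12 + 6 \cdot 0\right) = 195 \left(12 + 0\right) = 195 \cdot 12 = 2340$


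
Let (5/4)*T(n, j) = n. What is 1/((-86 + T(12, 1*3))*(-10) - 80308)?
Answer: -1/79544 ≈ -1.2572e-5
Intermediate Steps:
T(n, j) = 4*n/5
1/((-86 + T(12, 1*3))*(-10) - 80308) = 1/((-86 + (⅘)*12)*(-10) - 80308) = 1/((-86 + 48/5)*(-10) - 80308) = 1/(-382/5*(-10) - 80308) = 1/(764 - 80308) = 1/(-79544) = -1/79544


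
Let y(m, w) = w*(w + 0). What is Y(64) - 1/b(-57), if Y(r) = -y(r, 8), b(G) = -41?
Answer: -2623/41 ≈ -63.976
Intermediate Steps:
y(m, w) = w² (y(m, w) = w*w = w²)
Y(r) = -64 (Y(r) = -1*8² = -1*64 = -64)
Y(64) - 1/b(-57) = -64 - 1/(-41) = -64 - 1*(-1/41) = -64 + 1/41 = -2623/41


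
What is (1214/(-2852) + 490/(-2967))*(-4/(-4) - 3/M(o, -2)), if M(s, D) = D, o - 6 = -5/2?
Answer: -543415/367908 ≈ -1.4770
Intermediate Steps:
o = 7/2 (o = 6 - 5/2 = 7/2 ≈ 3.5000)
(1214/(-2852) + 490/(-2967))*(-4/(-4) - 3/M(o, -2)) = (1214/(-2852) + 490/(-2967))*(-4/(-4) - 3/(-2)) = (1214*(-1/2852) + 490*(-1/2967))*(-4*(-¼) - 3*(-½)) = (-607/1426 - 490/2967)*(1 + 3/2) = -108683/183954*5/2 = -543415/367908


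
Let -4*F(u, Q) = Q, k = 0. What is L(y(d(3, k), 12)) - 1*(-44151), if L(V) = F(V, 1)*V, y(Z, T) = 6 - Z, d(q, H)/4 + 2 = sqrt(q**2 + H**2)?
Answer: 88301/2 ≈ 44151.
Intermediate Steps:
F(u, Q) = -Q/4
d(q, H) = -8 + 4*sqrt(H**2 + q**2) (d(q, H) = -8 + 4*sqrt(q**2 + H**2) = -8 + 4*sqrt(H**2 + q**2))
L(V) = -V/4 (L(V) = (-1/4*1)*V = -V/4)
L(y(d(3, k), 12)) - 1*(-44151) = -(6 - (-8 + 4*sqrt(0**2 + 3**2)))/4 - 1*(-44151) = -(6 - (-8 + 4*sqrt(0 + 9)))/4 + 44151 = -(6 - (-8 + 4*sqrt(9)))/4 + 44151 = -(6 - (-8 + 4*3))/4 + 44151 = -(6 - (-8 + 12))/4 + 44151 = -(6 - 1*4)/4 + 44151 = -(6 - 4)/4 + 44151 = -1/4*2 + 44151 = -1/2 + 44151 = 88301/2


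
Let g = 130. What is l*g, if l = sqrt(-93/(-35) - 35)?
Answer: 52*I*sqrt(9905)/7 ≈ 739.32*I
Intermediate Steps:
l = 2*I*sqrt(9905)/35 (l = sqrt(-93*(-1/35) - 35) = sqrt(93/35 - 35) = sqrt(-1132/35) = 2*I*sqrt(9905)/35 ≈ 5.6871*I)
l*g = (2*I*sqrt(9905)/35)*130 = 52*I*sqrt(9905)/7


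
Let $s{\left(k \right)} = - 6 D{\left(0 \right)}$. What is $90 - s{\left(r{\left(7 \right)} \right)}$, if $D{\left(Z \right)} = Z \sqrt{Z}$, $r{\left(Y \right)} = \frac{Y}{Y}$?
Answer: $90$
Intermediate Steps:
$r{\left(Y \right)} = 1$
$D{\left(Z \right)} = Z^{\frac{3}{2}}$
$s{\left(k \right)} = 0$ ($s{\left(k \right)} = - 6 \cdot 0^{\frac{3}{2}} = \left(-6\right) 0 = 0$)
$90 - s{\left(r{\left(7 \right)} \right)} = 90 - 0 = 90 + 0 = 90$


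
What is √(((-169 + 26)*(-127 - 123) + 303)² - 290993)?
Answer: 2*√324881954 ≈ 36049.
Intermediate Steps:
√(((-169 + 26)*(-127 - 123) + 303)² - 290993) = √((-143*(-250) + 303)² - 290993) = √((35750 + 303)² - 290993) = √(36053² - 290993) = √(1299818809 - 290993) = √1299527816 = 2*√324881954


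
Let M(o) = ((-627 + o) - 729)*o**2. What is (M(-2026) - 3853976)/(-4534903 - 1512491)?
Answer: 2314311368/1007899 ≈ 2296.2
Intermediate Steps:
M(o) = o**2*(-1356 + o) (M(o) = (-1356 + o)*o**2 = o**2*(-1356 + o))
(M(-2026) - 3853976)/(-4534903 - 1512491) = ((-2026)**2*(-1356 - 2026) - 3853976)/(-4534903 - 1512491) = (4104676*(-3382) - 3853976)/(-6047394) = (-13882014232 - 3853976)*(-1/6047394) = -13885868208*(-1/6047394) = 2314311368/1007899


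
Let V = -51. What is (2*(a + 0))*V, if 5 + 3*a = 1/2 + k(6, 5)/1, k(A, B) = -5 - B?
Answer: 493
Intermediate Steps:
a = -29/6 (a = -5/3 + (1/2 + (-5 - 1*5)/1)/3 = -5/3 + (1*(1/2) + (-5 - 5)*1)/3 = -5/3 + (1/2 - 10*1)/3 = -5/3 + (1/2 - 10)/3 = -5/3 + (1/3)*(-19/2) = -5/3 - 19/6 = -29/6 ≈ -4.8333)
(2*(a + 0))*V = (2*(-29/6 + 0))*(-51) = (2*(-29/6))*(-51) = -29/3*(-51) = 493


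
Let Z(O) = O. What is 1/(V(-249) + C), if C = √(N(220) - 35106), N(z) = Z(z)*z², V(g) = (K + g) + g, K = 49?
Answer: 449/10411293 + √10612894/10411293 ≈ 0.00035603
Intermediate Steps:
V(g) = 49 + 2*g (V(g) = (49 + g) + g = 49 + 2*g)
N(z) = z³ (N(z) = z*z² = z³)
C = √10612894 (C = √(220³ - 35106) = √(10648000 - 35106) = √10612894 ≈ 3257.7)
1/(V(-249) + C) = 1/((49 + 2*(-249)) + √10612894) = 1/((49 - 498) + √10612894) = 1/(-449 + √10612894)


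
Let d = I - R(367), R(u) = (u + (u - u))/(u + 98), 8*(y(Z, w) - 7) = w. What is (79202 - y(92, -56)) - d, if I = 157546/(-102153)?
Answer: 418032937259/5277905 ≈ 79204.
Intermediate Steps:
y(Z, w) = 7 + w/8
I = -157546/102153 (I = 157546*(-1/102153) = -157546/102153 ≈ -1.5423)
R(u) = u/(98 + u) (R(u) = (u + 0)/(98 + u) = u/(98 + u))
d = -12305449/5277905 (d = -157546/102153 - 367/(98 + 367) = -157546/102153 - 367/465 = -12305449/5277905 ≈ -2.3315)
(79202 - y(92, -56)) - d = (79202 - (7 + (⅛)*(-56))) - 1*(-12305449/5277905) = (79202 - (7 - 7)) + 12305449/5277905 = (79202 - 1*0) + 12305449/5277905 = (79202 + 0) + 12305449/5277905 = 79202 + 12305449/5277905 = 418032937259/5277905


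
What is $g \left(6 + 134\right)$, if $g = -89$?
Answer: $-12460$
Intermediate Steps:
$g \left(6 + 134\right) = - 89 \left(6 + 134\right) = \left(-89\right) 140 = -12460$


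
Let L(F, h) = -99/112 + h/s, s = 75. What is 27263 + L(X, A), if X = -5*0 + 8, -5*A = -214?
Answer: 1145032843/42000 ≈ 27263.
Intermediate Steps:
A = 214/5 (A = -⅕*(-214) = 214/5 ≈ 42.800)
X = 8 (X = 0 + 8 = 8)
L(F, h) = -99/112 + h/75
27263 + L(X, A) = 27263 + (-99/112 + (1/75)*(214/5)) = 27263 + (-99/112 + 214/375) = 27263 - 13157/42000 = 1145032843/42000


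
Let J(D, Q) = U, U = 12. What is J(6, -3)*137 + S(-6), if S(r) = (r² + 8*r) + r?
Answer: 1626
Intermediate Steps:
J(D, Q) = 12
S(r) = r² + 9*r
J(6, -3)*137 + S(-6) = 12*137 - 6*(9 - 6) = 1644 - 6*3 = 1644 - 18 = 1626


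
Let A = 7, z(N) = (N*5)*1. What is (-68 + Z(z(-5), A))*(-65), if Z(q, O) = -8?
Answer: 4940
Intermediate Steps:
z(N) = 5*N (z(N) = (5*N)*1 = 5*N)
(-68 + Z(z(-5), A))*(-65) = (-68 - 8)*(-65) = -76*(-65) = 4940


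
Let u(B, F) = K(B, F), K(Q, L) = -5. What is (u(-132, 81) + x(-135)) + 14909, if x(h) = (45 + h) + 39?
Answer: 14853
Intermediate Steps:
x(h) = 84 + h
u(B, F) = -5
(u(-132, 81) + x(-135)) + 14909 = (-5 + (84 - 135)) + 14909 = (-5 - 51) + 14909 = -56 + 14909 = 14853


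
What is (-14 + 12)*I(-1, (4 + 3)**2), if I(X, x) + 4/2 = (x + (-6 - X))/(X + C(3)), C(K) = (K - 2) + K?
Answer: -76/3 ≈ -25.333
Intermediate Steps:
C(K) = -2 + 2*K (C(K) = (-2 + K) + K = -2 + 2*K)
I(X, x) = -2 + (-6 + x - X)/(4 + X) (I(X, x) = -2 + (x + (-6 - X))/(X + (-2 + 2*3)) = -2 + (-6 + x - X)/(X + (-2 + 6)) = -2 + (-6 + x - X)/(X + 4) = -2 + (-6 + x - X)/(4 + X))
(-14 + 12)*I(-1, (4 + 3)**2) = (-14 + 12)*((-14 + (4 + 3)**2 - 3*(-1))/(4 - 1)) = -2*(-14 + 7**2 + 3)/3 = -2*(-14 + 49 + 3)/3 = -2*38/3 = -76/3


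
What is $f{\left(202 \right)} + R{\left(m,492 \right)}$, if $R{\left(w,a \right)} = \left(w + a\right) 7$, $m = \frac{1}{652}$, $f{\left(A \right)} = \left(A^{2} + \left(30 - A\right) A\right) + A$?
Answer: $\frac{6328319}{652} \approx 9706.0$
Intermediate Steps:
$f{\left(A \right)} = A + A^{2} + A \left(30 - A\right)$ ($f{\left(A \right)} = \left(A^{2} + A \left(30 - A\right)\right) + A = A + A^{2} + A \left(30 - A\right)$)
$m = \frac{1}{652} \approx 0.0015337$
$R{\left(w,a \right)} = 7 a + 7 w$ ($R{\left(w,a \right)} = \left(a + w\right) 7 = 7 a + 7 w$)
$f{\left(202 \right)} + R{\left(m,492 \right)} = 31 \cdot 202 + \left(7 \cdot 492 + 7 \cdot \frac{1}{652}\right) = 6262 + \left(3444 + \frac{7}{652}\right) = 6262 + \frac{2245495}{652} = \frac{6328319}{652}$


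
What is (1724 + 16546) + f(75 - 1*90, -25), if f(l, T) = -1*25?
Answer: 18245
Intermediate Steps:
f(l, T) = -25
(1724 + 16546) + f(75 - 1*90, -25) = (1724 + 16546) - 25 = 18270 - 25 = 18245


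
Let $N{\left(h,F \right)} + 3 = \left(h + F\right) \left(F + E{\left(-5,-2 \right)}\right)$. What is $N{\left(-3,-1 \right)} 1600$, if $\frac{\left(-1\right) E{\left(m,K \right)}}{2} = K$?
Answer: $-24000$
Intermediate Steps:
$E{\left(m,K \right)} = - 2 K$
$N{\left(h,F \right)} = -3 + \left(4 + F\right) \left(F + h\right)$ ($N{\left(h,F \right)} = -3 + \left(h + F\right) \left(F - -4\right) = -3 + \left(F + h\right) \left(F + 4\right) = -3 + \left(F + h\right) \left(4 + F\right) = -3 + \left(4 + F\right) \left(F + h\right)$)
$N{\left(-3,-1 \right)} 1600 = \left(-3 + \left(-1\right)^{2} + 4 \left(-1\right) + 4 \left(-3\right) - -3\right) 1600 = \left(-3 + 1 - 4 - 12 + 3\right) 1600 = \left(-15\right) 1600 = -24000$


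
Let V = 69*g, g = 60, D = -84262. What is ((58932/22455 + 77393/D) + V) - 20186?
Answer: -3373051137699/210233690 ≈ -16044.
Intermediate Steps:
V = 4140 (V = 69*60 = 4140)
((58932/22455 + 77393/D) + V) - 20186 = ((58932/22455 + 77393/(-84262)) + 4140) - 20186 = ((58932*(1/22455) + 77393*(-1/84262)) + 4140) - 20186 = ((6548/2495 - 77393/84262) + 4140) - 20186 = (358652041/210233690 + 4140) - 20186 = 870726128641/210233690 - 20186 = -3373051137699/210233690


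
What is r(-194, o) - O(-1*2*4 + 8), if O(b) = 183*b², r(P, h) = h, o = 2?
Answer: 2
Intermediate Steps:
r(-194, o) - O(-1*2*4 + 8) = 2 - 183*(-1*2*4 + 8)² = 2 - 183*(-2*4 + 8)² = 2 - 183*(-8 + 8)² = 2 - 183*0² = 2 - 183*0 = 2 - 1*0 = 2 + 0 = 2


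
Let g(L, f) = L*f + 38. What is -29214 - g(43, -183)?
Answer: -21383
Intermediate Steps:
g(L, f) = 38 + L*f
-29214 - g(43, -183) = -29214 - (38 + 43*(-183)) = -29214 - (38 - 7869) = -29214 - 1*(-7831) = -29214 + 7831 = -21383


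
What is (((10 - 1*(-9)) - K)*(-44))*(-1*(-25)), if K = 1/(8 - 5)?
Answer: -61600/3 ≈ -20533.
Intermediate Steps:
K = ⅓ (K = 1/3 = ⅓ ≈ 0.33333)
(((10 - 1*(-9)) - K)*(-44))*(-1*(-25)) = (((10 - 1*(-9)) - 1*⅓)*(-44))*(-1*(-25)) = (((10 + 9) - ⅓)*(-44))*25 = ((19 - ⅓)*(-44))*25 = ((56/3)*(-44))*25 = -2464/3*25 = -61600/3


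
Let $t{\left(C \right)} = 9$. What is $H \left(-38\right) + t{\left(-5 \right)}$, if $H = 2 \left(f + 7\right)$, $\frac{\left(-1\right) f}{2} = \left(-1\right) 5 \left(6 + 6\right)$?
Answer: $-9643$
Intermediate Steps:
$f = 120$ ($f = - 2 \left(-1\right) 5 \left(6 + 6\right) = - 2 \left(\left(-5\right) 12\right) = \left(-2\right) \left(-60\right) = 120$)
$H = 254$ ($H = 2 \left(120 + 7\right) = 2 \cdot 127 = 254$)
$H \left(-38\right) + t{\left(-5 \right)} = 254 \left(-38\right) + 9 = -9652 + 9 = -9643$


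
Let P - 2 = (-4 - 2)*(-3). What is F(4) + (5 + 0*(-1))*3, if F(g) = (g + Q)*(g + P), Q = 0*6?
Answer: 111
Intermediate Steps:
Q = 0
P = 20 (P = 2 + (-4 - 2)*(-3) = 2 - 6*(-3) = 2 + 18 = 20)
F(g) = g*(20 + g) (F(g) = (g + 0)*(g + 20) = g*(20 + g))
F(4) + (5 + 0*(-1))*3 = 4*(20 + 4) + (5 + 0*(-1))*3 = 4*24 + (5 + 0)*3 = 96 + 5*3 = 96 + 15 = 111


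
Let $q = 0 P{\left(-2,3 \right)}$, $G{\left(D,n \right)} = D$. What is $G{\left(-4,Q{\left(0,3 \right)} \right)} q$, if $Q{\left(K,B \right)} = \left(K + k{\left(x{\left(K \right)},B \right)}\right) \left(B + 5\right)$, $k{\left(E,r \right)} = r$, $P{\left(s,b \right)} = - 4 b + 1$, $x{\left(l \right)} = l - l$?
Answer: $0$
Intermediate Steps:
$x{\left(l \right)} = 0$
$P{\left(s,b \right)} = 1 - 4 b$
$Q{\left(K,B \right)} = \left(5 + B\right) \left(B + K\right)$ ($Q{\left(K,B \right)} = \left(K + B\right) \left(B + 5\right) = \left(B + K\right) \left(5 + B\right) = \left(5 + B\right) \left(B + K\right)$)
$q = 0$ ($q = 0 \left(1 - 12\right) = 0 \left(-11\right) = 0$)
$G{\left(-4,Q{\left(0,3 \right)} \right)} q = \left(-4\right) 0 = 0$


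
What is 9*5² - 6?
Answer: 219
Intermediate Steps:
9*5² - 6 = 9*25 - 6 = 225 - 6 = 219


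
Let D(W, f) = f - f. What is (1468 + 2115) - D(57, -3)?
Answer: 3583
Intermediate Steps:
D(W, f) = 0
(1468 + 2115) - D(57, -3) = (1468 + 2115) - 1*0 = 3583 + 0 = 3583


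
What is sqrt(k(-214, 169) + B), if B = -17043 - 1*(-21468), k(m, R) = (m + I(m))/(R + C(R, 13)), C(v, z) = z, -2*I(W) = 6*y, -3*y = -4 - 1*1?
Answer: 3*sqrt(16281538)/182 ≈ 66.512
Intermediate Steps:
y = 5/3 (y = -(-4 - 1*1)/3 = -(-4 - 1)/3 = -1/3*(-5) = 5/3 ≈ 1.6667)
I(W) = -5 (I(W) = -3*5/3 = -1/2*10 = -5)
k(m, R) = (-5 + m)/(13 + R) (k(m, R) = (m - 5)/(R + 13) = (-5 + m)/(13 + R))
B = 4425 (B = -17043 + 21468 = 4425)
sqrt(k(-214, 169) + B) = sqrt((-5 - 214)/(13 + 169) + 4425) = sqrt(-219/182 + 4425) = sqrt(805131/182) = 3*sqrt(16281538)/182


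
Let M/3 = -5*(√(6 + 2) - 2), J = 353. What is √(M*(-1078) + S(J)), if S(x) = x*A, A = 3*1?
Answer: √(-31281 + 32340*√2) ≈ 120.23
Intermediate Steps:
A = 3
M = 30 - 30*√2 (M = 3*(-5*(√(6 + 2) - 2)) = 3*(-5*(√8 - 2)) = 3*(-5*(2*√2 - 2)) = 3*(-5*(-2 + 2*√2)) = 3*(10 - 10*√2) = 30 - 30*√2 ≈ -12.426)
S(x) = 3*x (S(x) = x*3 = 3*x)
√(M*(-1078) + S(J)) = √((30 - 30*√2)*(-1078) + 3*353) = √((-32340 + 32340*√2) + 1059) = √(-31281 + 32340*√2)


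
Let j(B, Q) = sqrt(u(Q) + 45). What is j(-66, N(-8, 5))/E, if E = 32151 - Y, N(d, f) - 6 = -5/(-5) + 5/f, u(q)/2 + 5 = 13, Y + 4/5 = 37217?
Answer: -5*sqrt(61)/25326 ≈ -0.0015419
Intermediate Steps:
Y = 186081/5 (Y = -4/5 + 37217 = 186081/5 ≈ 37216.)
u(q) = 16 (u(q) = -10 + 2*13 = -10 + 26 = 16)
N(d, f) = 7 + 5/f (N(d, f) = 6 + (-5/(-5) + 5/f) = 6 + (-5*(-1/5) + 5/f) = 6 + (1 + 5/f) = 7 + 5/f)
j(B, Q) = sqrt(61) (j(B, Q) = sqrt(16 + 45) = sqrt(61))
E = -25326/5 (E = 32151 - 1*186081/5 = 32151 - 186081/5 = -25326/5 ≈ -5065.2)
j(-66, N(-8, 5))/E = sqrt(61)/(-25326/5) = sqrt(61)*(-5/25326) = -5*sqrt(61)/25326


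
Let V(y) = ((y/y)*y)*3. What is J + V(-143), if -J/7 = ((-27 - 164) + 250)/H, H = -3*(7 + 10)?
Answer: -21466/51 ≈ -420.90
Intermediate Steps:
V(y) = 3*y (V(y) = (1*y)*3 = y*3 = 3*y)
H = -51 (H = -3*17 = -51)
J = 413/51 (J = -7*((-27 - 164) + 250)/(-51) = -7*(-191 + 250)*(-1)/51 = -413*(-1)/51 = -7*(-59/51) = 413/51 ≈ 8.0980)
J + V(-143) = 413/51 + 3*(-143) = 413/51 - 429 = -21466/51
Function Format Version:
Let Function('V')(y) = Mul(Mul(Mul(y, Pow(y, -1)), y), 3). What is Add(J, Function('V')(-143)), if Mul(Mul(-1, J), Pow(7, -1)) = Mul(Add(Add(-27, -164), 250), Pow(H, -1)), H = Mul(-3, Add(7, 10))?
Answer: Rational(-21466, 51) ≈ -420.90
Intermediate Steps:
Function('V')(y) = Mul(3, y) (Function('V')(y) = Mul(Mul(1, y), 3) = Mul(y, 3) = Mul(3, y))
H = -51 (H = Mul(-3, 17) = -51)
J = Rational(413, 51) (J = Mul(-7, Mul(Add(Add(-27, -164), 250), Pow(-51, -1))) = Mul(-7, Mul(Add(-191, 250), Rational(-1, 51))) = Mul(-7, Mul(59, Rational(-1, 51))) = Mul(-7, Rational(-59, 51)) = Rational(413, 51) ≈ 8.0980)
Add(J, Function('V')(-143)) = Add(Rational(413, 51), Mul(3, -143)) = Add(Rational(413, 51), -429) = Rational(-21466, 51)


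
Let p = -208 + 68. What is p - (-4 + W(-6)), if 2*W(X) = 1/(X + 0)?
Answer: -1631/12 ≈ -135.92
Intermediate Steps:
W(X) = 1/(2*X) (W(X) = 1/(2*(X + 0)) = 1/(2*X))
p = -140
p - (-4 + W(-6)) = -140 - (-4 + (1/2)/(-6)) = -140 - (-4 + (1/2)*(-1/6)) = -140 - (-4 - 1/12) = -140 - 1*(-49/12) = -140 + 49/12 = -1631/12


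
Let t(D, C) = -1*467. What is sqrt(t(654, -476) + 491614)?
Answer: sqrt(491147) ≈ 700.82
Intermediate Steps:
t(D, C) = -467
sqrt(t(654, -476) + 491614) = sqrt(-467 + 491614) = sqrt(491147)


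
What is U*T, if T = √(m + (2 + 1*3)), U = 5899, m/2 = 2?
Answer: 17697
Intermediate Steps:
m = 4 (m = 2*2 = 4)
T = 3 (T = √(4 + (2 + 1*3)) = √(4 + (2 + 3)) = √(4 + 5) = √9 = 3)
U*T = 5899*3 = 17697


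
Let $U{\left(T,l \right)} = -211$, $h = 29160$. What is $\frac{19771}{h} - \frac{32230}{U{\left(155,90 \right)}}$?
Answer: $\frac{943998481}{6152760} \approx 153.43$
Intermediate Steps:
$\frac{19771}{h} - \frac{32230}{U{\left(155,90 \right)}} = \frac{19771}{29160} - \frac{32230}{-211} = 19771 \cdot \frac{1}{29160} - - \frac{32230}{211} = \frac{19771}{29160} + \frac{32230}{211} = \frac{943998481}{6152760}$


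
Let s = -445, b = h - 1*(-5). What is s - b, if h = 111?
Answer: -561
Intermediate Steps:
b = 116 (b = 111 - 1*(-5) = 111 + 5 = 116)
s - b = -445 - 1*116 = -445 - 116 = -561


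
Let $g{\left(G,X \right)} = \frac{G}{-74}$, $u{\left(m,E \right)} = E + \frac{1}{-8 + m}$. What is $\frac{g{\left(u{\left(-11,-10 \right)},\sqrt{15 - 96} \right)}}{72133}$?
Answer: $\frac{191}{101418998} \approx 1.8833 \cdot 10^{-6}$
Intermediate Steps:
$g{\left(G,X \right)} = - \frac{G}{74}$ ($g{\left(G,X \right)} = G \left(- \frac{1}{74}\right) = - \frac{G}{74}$)
$\frac{g{\left(u{\left(-11,-10 \right)},\sqrt{15 - 96} \right)}}{72133} = \frac{\left(- \frac{1}{74}\right) \frac{1 - -80 - -110}{-8 - 11}}{72133} = - \frac{\frac{1}{-19} \left(1 + 80 + 110\right)}{74} \cdot \frac{1}{72133} = - \frac{\left(- \frac{1}{19}\right) 191}{74} \cdot \frac{1}{72133} = \left(- \frac{1}{74}\right) \left(- \frac{191}{19}\right) \frac{1}{72133} = \frac{191}{1406} \cdot \frac{1}{72133} = \frac{191}{101418998}$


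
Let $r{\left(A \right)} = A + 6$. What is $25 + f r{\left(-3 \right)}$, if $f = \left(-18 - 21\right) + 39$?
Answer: $25$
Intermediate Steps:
$r{\left(A \right)} = 6 + A$
$f = 0$ ($f = -39 + 39 = 0$)
$25 + f r{\left(-3 \right)} = 25 + 0 \left(6 - 3\right) = 25 + 0 \cdot 3 = 25 + 0 = 25$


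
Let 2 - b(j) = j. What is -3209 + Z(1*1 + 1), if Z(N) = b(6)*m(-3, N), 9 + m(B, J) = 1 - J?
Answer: -3169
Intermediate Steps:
m(B, J) = -8 - J (m(B, J) = -9 + (1 - J) = -8 - J)
b(j) = 2 - j
Z(N) = 32 + 4*N (Z(N) = (2 - 1*6)*(-8 - N) = (2 - 6)*(-8 - N) = -4*(-8 - N) = 32 + 4*N)
-3209 + Z(1*1 + 1) = -3209 + (32 + 4*(1*1 + 1)) = -3209 + (32 + 4*(1 + 1)) = -3209 + (32 + 4*2) = -3209 + (32 + 8) = -3209 + 40 = -3169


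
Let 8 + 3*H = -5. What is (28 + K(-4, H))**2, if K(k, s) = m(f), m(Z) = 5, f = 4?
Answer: 1089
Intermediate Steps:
H = -13/3 (H = -8/3 + (1/3)*(-5) = -8/3 - 5/3 = -13/3 ≈ -4.3333)
K(k, s) = 5
(28 + K(-4, H))**2 = (28 + 5)**2 = 33**2 = 1089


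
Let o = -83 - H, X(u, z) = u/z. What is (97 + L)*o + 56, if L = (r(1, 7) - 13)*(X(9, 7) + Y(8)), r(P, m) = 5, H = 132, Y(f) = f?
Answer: -33793/7 ≈ -4827.6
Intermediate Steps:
o = -215 (o = -83 - 1*132 = -83 - 132 = -215)
L = -520/7 (L = (5 - 13)*(9/7 + 8) = -8*(9*(⅐) + 8) = -8*(9/7 + 8) = -8*65/7 = -520/7 ≈ -74.286)
(97 + L)*o + 56 = (97 - 520/7)*(-215) + 56 = (159/7)*(-215) + 56 = -34185/7 + 56 = -33793/7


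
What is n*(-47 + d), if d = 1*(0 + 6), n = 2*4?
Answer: -328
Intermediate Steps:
n = 8
d = 6 (d = 1*6 = 6)
n*(-47 + d) = 8*(-47 + 6) = 8*(-41) = -328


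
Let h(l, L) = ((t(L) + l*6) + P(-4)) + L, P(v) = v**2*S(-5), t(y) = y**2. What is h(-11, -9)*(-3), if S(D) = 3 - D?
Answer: -402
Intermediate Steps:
P(v) = 8*v**2 (P(v) = v**2*(3 - 1*(-5)) = v**2*(3 + 5) = v**2*8 = 8*v**2)
h(l, L) = 128 + L + L**2 + 6*l (h(l, L) = ((L**2 + l*6) + 8*(-4)**2) + L = ((L**2 + 6*l) + 8*16) + L = ((L**2 + 6*l) + 128) + L = (128 + L**2 + 6*l) + L = 128 + L + L**2 + 6*l)
h(-11, -9)*(-3) = (128 - 9 + (-9)**2 + 6*(-11))*(-3) = (128 - 9 + 81 - 66)*(-3) = 134*(-3) = -402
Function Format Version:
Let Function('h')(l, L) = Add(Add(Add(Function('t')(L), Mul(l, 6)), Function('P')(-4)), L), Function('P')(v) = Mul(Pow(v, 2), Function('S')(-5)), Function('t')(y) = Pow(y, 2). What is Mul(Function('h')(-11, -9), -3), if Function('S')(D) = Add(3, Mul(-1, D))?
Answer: -402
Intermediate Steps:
Function('P')(v) = Mul(8, Pow(v, 2)) (Function('P')(v) = Mul(Pow(v, 2), Add(3, Mul(-1, -5))) = Mul(Pow(v, 2), Add(3, 5)) = Mul(Pow(v, 2), 8) = Mul(8, Pow(v, 2)))
Function('h')(l, L) = Add(128, L, Pow(L, 2), Mul(6, l)) (Function('h')(l, L) = Add(Add(Add(Pow(L, 2), Mul(l, 6)), Mul(8, Pow(-4, 2))), L) = Add(Add(Add(Pow(L, 2), Mul(6, l)), Mul(8, 16)), L) = Add(Add(Add(Pow(L, 2), Mul(6, l)), 128), L) = Add(Add(128, Pow(L, 2), Mul(6, l)), L) = Add(128, L, Pow(L, 2), Mul(6, l)))
Mul(Function('h')(-11, -9), -3) = Mul(Add(128, -9, Pow(-9, 2), Mul(6, -11)), -3) = Mul(Add(128, -9, 81, -66), -3) = Mul(134, -3) = -402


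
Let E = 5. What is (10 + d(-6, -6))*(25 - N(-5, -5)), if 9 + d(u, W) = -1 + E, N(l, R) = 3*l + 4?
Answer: 180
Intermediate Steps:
N(l, R) = 4 + 3*l
d(u, W) = -5 (d(u, W) = -9 + (-1 + 5) = -9 + 4 = -5)
(10 + d(-6, -6))*(25 - N(-5, -5)) = (10 - 5)*(25 - (4 + 3*(-5))) = 5*(25 - (4 - 15)) = 5*(25 - 1*(-11)) = 5*(25 + 11) = 5*36 = 180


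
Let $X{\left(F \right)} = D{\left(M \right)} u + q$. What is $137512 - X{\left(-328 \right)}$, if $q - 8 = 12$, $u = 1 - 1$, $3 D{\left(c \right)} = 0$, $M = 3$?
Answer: $137492$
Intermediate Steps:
$D{\left(c \right)} = 0$ ($D{\left(c \right)} = \frac{1}{3} \cdot 0 = 0$)
$u = 0$ ($u = 1 - 1 = 0$)
$q = 20$ ($q = 8 + 12 = 20$)
$X{\left(F \right)} = 20$ ($X{\left(F \right)} = 0 \cdot 0 + 20 = 0 + 20 = 20$)
$137512 - X{\left(-328 \right)} = 137512 - 20 = 137492$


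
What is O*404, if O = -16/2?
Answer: -3232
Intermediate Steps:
O = -8 (O = -16*½ = -8)
O*404 = -8*404 = -3232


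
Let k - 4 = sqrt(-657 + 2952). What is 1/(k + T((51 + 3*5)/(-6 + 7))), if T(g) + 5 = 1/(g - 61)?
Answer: 20/57359 + 75*sqrt(255)/57359 ≈ 0.021229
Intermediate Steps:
k = 4 + 3*sqrt(255) (k = 4 + sqrt(-657 + 2952) = 4 + sqrt(2295) = 4 + 3*sqrt(255) ≈ 51.906)
T(g) = -5 + 1/(-61 + g) (T(g) = -5 + 1/(g - 61) = -5 + 1/(-61 + g))
1/(k + T((51 + 3*5)/(-6 + 7))) = 1/((4 + 3*sqrt(255)) + (306 - 5*(51 + 3*5)/(-6 + 7))/(-61 + (51 + 3*5)/(-6 + 7))) = 1/((4 + 3*sqrt(255)) + (306 - 5*(51 + 15)/1)/(-61 + (51 + 15)/1)) = 1/((4 + 3*sqrt(255)) + (306 - 330)/(-61 + 66*1)) = 1/((4 + 3*sqrt(255)) + (306 - 5*66)/(-61 + 66)) = 1/((4 + 3*sqrt(255)) + (306 - 330)/5) = 1/((4 + 3*sqrt(255)) + (1/5)*(-24)) = 1/((4 + 3*sqrt(255)) - 24/5) = 1/(-4/5 + 3*sqrt(255))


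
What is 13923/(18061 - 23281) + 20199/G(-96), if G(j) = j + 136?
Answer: 582677/1160 ≈ 502.31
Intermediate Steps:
G(j) = 136 + j
13923/(18061 - 23281) + 20199/G(-96) = 13923/(18061 - 23281) + 20199/(136 - 96) = 13923/(-5220) + 20199/40 = 13923*(-1/5220) + 20199*(1/40) = -1547/580 + 20199/40 = 582677/1160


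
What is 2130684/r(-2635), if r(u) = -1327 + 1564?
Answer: 710228/79 ≈ 8990.2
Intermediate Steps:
r(u) = 237
2130684/r(-2635) = 2130684/237 = 2130684*(1/237) = 710228/79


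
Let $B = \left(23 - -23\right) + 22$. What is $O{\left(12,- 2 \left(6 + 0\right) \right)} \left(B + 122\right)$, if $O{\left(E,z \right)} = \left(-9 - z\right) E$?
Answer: $6840$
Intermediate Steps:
$B = 68$ ($B = \left(23 + 23\right) + 22 = 46 + 22 = 68$)
$O{\left(E,z \right)} = E \left(-9 - z\right)$
$O{\left(12,- 2 \left(6 + 0\right) \right)} \left(B + 122\right) = \left(-1\right) 12 \left(9 - 2 \left(6 + 0\right)\right) \left(68 + 122\right) = \left(-1\right) 12 \left(9 - 12\right) 190 = \left(-1\right) 12 \left(-3\right) 190 = 36 \cdot 190 = 6840$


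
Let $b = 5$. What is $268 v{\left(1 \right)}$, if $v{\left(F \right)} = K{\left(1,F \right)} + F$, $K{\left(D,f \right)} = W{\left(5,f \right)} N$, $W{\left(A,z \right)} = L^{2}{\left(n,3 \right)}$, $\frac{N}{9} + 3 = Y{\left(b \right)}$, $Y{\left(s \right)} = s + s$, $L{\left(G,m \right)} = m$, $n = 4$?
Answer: $152224$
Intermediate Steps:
$Y{\left(s \right)} = 2 s$
$N = 63$ ($N = -27 + 9 \cdot 2 \cdot 5 = -27 + 9 \cdot 10 = -27 + 90 = 63$)
$W{\left(A,z \right)} = 9$ ($W{\left(A,z \right)} = 3^{2} = 9$)
$K{\left(D,f \right)} = 567$ ($K{\left(D,f \right)} = 9 \cdot 63 = 567$)
$v{\left(F \right)} = 567 + F$
$268 v{\left(1 \right)} = 268 \left(567 + 1\right) = 268 \cdot 568 = 152224$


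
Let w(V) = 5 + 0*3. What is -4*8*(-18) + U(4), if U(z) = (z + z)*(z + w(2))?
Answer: 648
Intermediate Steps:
w(V) = 5 (w(V) = 5 + 0 = 5)
U(z) = 2*z*(5 + z) (U(z) = (z + z)*(z + 5) = (2*z)*(5 + z) = 2*z*(5 + z))
-4*8*(-18) + U(4) = -4*8*(-18) + 2*4*(5 + 4) = -32*(-18) + 2*4*9 = 576 + 72 = 648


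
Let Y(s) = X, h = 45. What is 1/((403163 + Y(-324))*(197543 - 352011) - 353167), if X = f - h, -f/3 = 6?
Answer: -1/62266403967 ≈ -1.6060e-11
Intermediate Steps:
f = -18 (f = -3*6 = -18)
X = -63 (X = -18 - 1*45 = -18 - 45 = -63)
Y(s) = -63
1/((403163 + Y(-324))*(197543 - 352011) - 353167) = 1/((403163 - 63)*(197543 - 352011) - 353167) = 1/(403100*(-154468) - 353167) = 1/(-62266050800 - 353167) = 1/(-62266403967) = -1/62266403967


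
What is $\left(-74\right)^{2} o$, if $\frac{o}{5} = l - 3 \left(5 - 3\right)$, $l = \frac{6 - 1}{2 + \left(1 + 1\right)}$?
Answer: $-130055$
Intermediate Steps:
$l = \frac{5}{4}$ ($l = \frac{5}{2 + 2} = \frac{5}{4} \approx 1.25$)
$o = - \frac{95}{4}$ ($o = 5 \left(\frac{5}{4} - 3 \left(5 - 3\right)\right) = 5 \left(\frac{5}{4} - 6\right) = 5 \left(- \frac{19}{4}\right) = - \frac{95}{4} \approx -23.75$)
$\left(-74\right)^{2} o = \left(-74\right)^{2} \left(- \frac{95}{4}\right) = 5476 \left(- \frac{95}{4}\right) = -130055$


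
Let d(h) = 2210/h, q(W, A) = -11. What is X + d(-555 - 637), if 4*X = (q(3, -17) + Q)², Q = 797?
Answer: 92050499/596 ≈ 1.5445e+5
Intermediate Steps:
X = 154449 (X = (-11 + 797)²/4 = (¼)*786² = (¼)*617796 = 154449)
X + d(-555 - 637) = 154449 + 2210/(-555 - 637) = 154449 + 2210/(-1192) = 154449 + 2210*(-1/1192) = 154449 - 1105/596 = 92050499/596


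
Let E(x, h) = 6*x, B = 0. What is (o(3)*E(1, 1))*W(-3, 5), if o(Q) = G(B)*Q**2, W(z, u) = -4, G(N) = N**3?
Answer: 0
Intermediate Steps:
o(Q) = 0 (o(Q) = 0**3*Q**2 = 0*Q**2 = 0)
(o(3)*E(1, 1))*W(-3, 5) = (0*(6*1))*(-4) = (0*6)*(-4) = 0*(-4) = 0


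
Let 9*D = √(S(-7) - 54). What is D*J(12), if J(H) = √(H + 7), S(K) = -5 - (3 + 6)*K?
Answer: 2*√19/9 ≈ 0.96864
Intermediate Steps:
S(K) = -5 - 9*K
J(H) = √(7 + H)
D = 2/9 (D = √((-5 - 9*(-7)) - 54)/9 = √((-5 + 63) - 54)/9 = √(58 - 54)/9 = √4/9 = (⅑)*2 = 2/9 ≈ 0.22222)
D*J(12) = 2*√(7 + 12)/9 = 2*√19/9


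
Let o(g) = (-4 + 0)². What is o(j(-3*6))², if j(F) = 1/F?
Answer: 256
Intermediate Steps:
o(g) = 16 (o(g) = (-4)² = 16)
o(j(-3*6))² = 16² = 256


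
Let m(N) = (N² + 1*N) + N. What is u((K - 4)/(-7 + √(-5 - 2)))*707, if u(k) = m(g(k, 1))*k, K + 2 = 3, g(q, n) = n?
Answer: 6363/8 + 909*I*√7/8 ≈ 795.38 + 300.62*I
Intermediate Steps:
K = 1 (K = -2 + 3 = 1)
m(N) = N² + 2*N (m(N) = (N² + N) + N = (N + N²) + N = N² + 2*N)
u(k) = 3*k (u(k) = (1*(2 + 1))*k = (1*3)*k = 3*k)
u((K - 4)/(-7 + √(-5 - 2)))*707 = (3*((1 - 4)/(-7 + √(-5 - 2))))*707 = (3*(-3/(-7 + √(-7))))*707 = (3*(-3/(-7 + I*√7)))*707 = -9/(-7 + I*√7)*707 = -6363/(-7 + I*√7)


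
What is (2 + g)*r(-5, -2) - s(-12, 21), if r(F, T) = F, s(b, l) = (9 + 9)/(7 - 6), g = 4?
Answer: -48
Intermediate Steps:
s(b, l) = 18 (s(b, l) = 18/1 = 18*1 = 18)
(2 + g)*r(-5, -2) - s(-12, 21) = (2 + 4)*(-5) - 1*18 = 6*(-5) - 18 = -30 - 18 = -48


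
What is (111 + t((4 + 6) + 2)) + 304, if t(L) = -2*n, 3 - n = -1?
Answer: 407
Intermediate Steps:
n = 4 (n = 3 - 1*(-1) = 3 + 1 = 4)
t(L) = -8 (t(L) = -2*4 = -8)
(111 + t((4 + 6) + 2)) + 304 = (111 - 8) + 304 = 103 + 304 = 407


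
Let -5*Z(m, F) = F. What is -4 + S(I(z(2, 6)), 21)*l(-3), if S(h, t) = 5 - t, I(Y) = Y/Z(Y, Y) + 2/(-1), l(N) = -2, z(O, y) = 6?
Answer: 28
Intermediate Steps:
Z(m, F) = -F/5
I(Y) = -7 (I(Y) = Y/((-Y/5)) + 2/(-1) = Y*(-5/Y) + 2*(-1) = -5 - 2 = -7)
-4 + S(I(z(2, 6)), 21)*l(-3) = -4 + (5 - 1*21)*(-2) = -4 + (5 - 21)*(-2) = -4 - 16*(-2) = -4 + 32 = 28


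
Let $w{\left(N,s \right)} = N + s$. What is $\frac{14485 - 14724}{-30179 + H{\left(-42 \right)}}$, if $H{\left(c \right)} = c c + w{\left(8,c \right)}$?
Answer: $\frac{239}{28449} \approx 0.008401$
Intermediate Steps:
$H{\left(c \right)} = 8 + c + c^{2}$ ($H{\left(c \right)} = c c + \left(8 + c\right) = c^{2} + \left(8 + c\right) = 8 + c + c^{2}$)
$\frac{14485 - 14724}{-30179 + H{\left(-42 \right)}} = \frac{14485 - 14724}{-30179 + \left(8 - 42 + \left(-42\right)^{2}\right)} = - \frac{239}{-30179 + \left(8 - 42 + 1764\right)} = - \frac{239}{-30179 + 1730} = - \frac{239}{-28449} = \left(-239\right) \left(- \frac{1}{28449}\right) = \frac{239}{28449}$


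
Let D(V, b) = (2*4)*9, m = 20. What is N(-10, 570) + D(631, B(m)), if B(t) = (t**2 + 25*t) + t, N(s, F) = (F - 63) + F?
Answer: 1149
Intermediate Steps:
N(s, F) = -63 + 2*F (N(s, F) = (-63 + F) + F = -63 + 2*F)
B(t) = t**2 + 26*t
D(V, b) = 72 (D(V, b) = 8*9 = 72)
N(-10, 570) + D(631, B(m)) = (-63 + 2*570) + 72 = (-63 + 1140) + 72 = 1077 + 72 = 1149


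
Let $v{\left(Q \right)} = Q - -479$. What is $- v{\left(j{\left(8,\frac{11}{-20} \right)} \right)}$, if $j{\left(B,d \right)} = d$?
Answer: $- \frac{9569}{20} \approx -478.45$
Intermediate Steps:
$v{\left(Q \right)} = 479 + Q$ ($v{\left(Q \right)} = Q + 479 = 479 + Q$)
$- v{\left(j{\left(8,\frac{11}{-20} \right)} \right)} = - (479 + \frac{11}{-20}) = - (479 + 11 \left(- \frac{1}{20}\right)) = - (479 - \frac{11}{20}) = \left(-1\right) \frac{9569}{20} = - \frac{9569}{20}$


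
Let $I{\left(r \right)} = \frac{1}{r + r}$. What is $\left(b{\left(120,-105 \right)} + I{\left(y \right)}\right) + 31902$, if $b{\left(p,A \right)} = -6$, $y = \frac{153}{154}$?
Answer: $\frac{4880165}{153} \approx 31897.0$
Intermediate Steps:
$y = \frac{153}{154}$ ($y = 153 \cdot \frac{1}{154} = \frac{153}{154} \approx 0.99351$)
$I{\left(r \right)} = \frac{1}{2 r}$
$\left(b{\left(120,-105 \right)} + I{\left(y \right)}\right) + 31902 = \left(-6 + \frac{1}{2 \cdot \frac{153}{154}}\right) + 31902 = \left(-6 + \frac{1}{2} \cdot \frac{154}{153}\right) + 31902 = \left(-6 + \frac{77}{153}\right) + 31902 = - \frac{841}{153} + 31902 = \frac{4880165}{153}$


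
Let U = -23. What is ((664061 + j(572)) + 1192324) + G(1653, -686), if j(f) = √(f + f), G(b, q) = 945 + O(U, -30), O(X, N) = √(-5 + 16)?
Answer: 1857330 + √11 + 2*√286 ≈ 1.8574e+6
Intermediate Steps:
O(X, N) = √11
G(b, q) = 945 + √11
j(f) = √2*√f (j(f) = √(2*f) = √2*√f)
((664061 + j(572)) + 1192324) + G(1653, -686) = ((664061 + √2*√572) + 1192324) + (945 + √11) = ((664061 + √2*(2*√143)) + 1192324) + (945 + √11) = ((664061 + 2*√286) + 1192324) + (945 + √11) = (1856385 + 2*√286) + (945 + √11) = 1857330 + √11 + 2*√286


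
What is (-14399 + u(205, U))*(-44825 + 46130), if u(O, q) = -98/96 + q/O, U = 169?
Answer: -12326864091/656 ≈ -1.8791e+7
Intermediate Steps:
u(O, q) = -49/48 + q/O (u(O, q) = -98*1/96 + q/O = -49/48 + q/O)
(-14399 + u(205, U))*(-44825 + 46130) = (-14399 + (-49/48 + 169/205))*(-44825 + 46130) = (-14399 + (-49/48 + 169*(1/205)))*1305 = (-14399 + (-49/48 + 169/205))*1305 = (-14399 - 1933/9840)*1305 = -141688093/9840*1305 = -12326864091/656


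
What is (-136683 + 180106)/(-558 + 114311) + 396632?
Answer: 45118123319/113753 ≈ 3.9663e+5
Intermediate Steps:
(-136683 + 180106)/(-558 + 114311) + 396632 = 43423/113753 + 396632 = 45118123319/113753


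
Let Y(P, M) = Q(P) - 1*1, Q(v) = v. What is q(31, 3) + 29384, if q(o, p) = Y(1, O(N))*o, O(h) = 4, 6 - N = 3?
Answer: 29384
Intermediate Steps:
N = 3 (N = 6 - 1*3 = 6 - 3 = 3)
Y(P, M) = -1 + P (Y(P, M) = P - 1*1 = P - 1 = -1 + P)
q(o, p) = 0 (q(o, p) = (-1 + 1)*o = 0*o = 0)
q(31, 3) + 29384 = 0 + 29384 = 29384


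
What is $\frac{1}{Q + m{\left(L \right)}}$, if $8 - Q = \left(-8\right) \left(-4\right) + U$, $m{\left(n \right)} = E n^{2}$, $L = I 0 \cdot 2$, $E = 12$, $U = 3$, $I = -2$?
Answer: $- \frac{1}{27} \approx -0.037037$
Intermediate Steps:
$L = 0$ ($L = \left(-2\right) 0 \cdot 2 = 0 \cdot 2 = 0$)
$m{\left(n \right)} = 12 n^{2}$
$Q = -27$ ($Q = 8 - \left(\left(-8\right) \left(-4\right) + 3\right) = 8 - \left(32 + 3\right) = 8 - 35 = -27$)
$\frac{1}{Q + m{\left(L \right)}} = \frac{1}{-27 + 12 \cdot 0^{2}} = \frac{1}{-27 + 12 \cdot 0} = \frac{1}{-27 + 0} = \frac{1}{-27} = - \frac{1}{27}$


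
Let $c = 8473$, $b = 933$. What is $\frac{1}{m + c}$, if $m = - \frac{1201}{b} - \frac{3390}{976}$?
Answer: $\frac{455304}{3855623269} \approx 0.00011809$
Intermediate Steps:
$m = - \frac{2167523}{455304}$ ($m = - \frac{1201}{933} - \frac{3390}{976} = \left(-1201\right) \frac{1}{933} - \frac{1695}{488} = - \frac{1201}{933} - \frac{1695}{488} = - \frac{2167523}{455304} \approx -4.7606$)
$\frac{1}{m + c} = \frac{1}{- \frac{2167523}{455304} + 8473} = \frac{1}{\frac{3855623269}{455304}} = \frac{455304}{3855623269}$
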